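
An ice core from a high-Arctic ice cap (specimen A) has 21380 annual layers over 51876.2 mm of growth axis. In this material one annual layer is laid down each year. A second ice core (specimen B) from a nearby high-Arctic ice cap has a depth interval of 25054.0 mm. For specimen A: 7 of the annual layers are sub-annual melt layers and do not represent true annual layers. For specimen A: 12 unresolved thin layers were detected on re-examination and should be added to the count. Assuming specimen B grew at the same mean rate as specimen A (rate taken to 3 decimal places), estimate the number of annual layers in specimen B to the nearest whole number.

10327 annual layers

Specimen A: correcting the raw count gives 21380 − 7 + 12 = 21385 true annual layers.
A: Mean rate = 51876.2 mm / 21385 years ≈ 2.426 mm per year.
For B, 25054.0 / 2.426 = 10327.29 years ≈ 10327 annual layers.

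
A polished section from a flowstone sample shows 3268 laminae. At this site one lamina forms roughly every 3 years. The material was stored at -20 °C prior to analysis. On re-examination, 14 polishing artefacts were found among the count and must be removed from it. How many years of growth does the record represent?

9762 years

After corrections the count is 3268 − 14 = 3254 laminae.
3254 laminae at 3 years each span 3254 × 3 = 9762 years.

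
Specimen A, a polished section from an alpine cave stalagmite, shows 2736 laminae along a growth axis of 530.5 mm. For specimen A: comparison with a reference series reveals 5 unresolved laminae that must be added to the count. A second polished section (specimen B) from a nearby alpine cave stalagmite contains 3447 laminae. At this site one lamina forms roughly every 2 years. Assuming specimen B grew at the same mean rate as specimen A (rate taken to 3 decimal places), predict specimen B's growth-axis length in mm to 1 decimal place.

668.7 mm

Specimen A: adjusted count: 2736 + 5 = 2741 laminae.
Specimen A: at 2 years per lamina, 2741 × 2 = 5482 years.
A: Mean rate = 530.5 mm / 5482 years ≈ 0.097 mm/yr.
Specimen B: multiplying by 2 years per lamina: 3447 × 2 = 6894 years. Length of B = 0.097 × 6894 = 668.7 mm.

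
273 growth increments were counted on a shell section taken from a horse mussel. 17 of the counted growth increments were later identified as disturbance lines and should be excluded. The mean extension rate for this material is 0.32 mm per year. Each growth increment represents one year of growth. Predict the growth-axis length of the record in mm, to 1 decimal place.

True growth increment count = 273 − 17 = 256.
256 years at 0.32 mm/year gives 0.32 × 256 = 81.9 mm.

81.9 mm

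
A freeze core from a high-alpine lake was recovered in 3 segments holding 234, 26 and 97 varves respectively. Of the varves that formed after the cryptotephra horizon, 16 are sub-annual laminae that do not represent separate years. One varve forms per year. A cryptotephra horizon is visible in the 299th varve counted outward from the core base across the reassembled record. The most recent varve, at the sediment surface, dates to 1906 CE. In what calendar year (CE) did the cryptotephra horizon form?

Total varves = 234 + 26 + 97 = 357.
The cryptotephra horizon sits at varve 299 from the core base, so 357 − 299 = 58 varves formed after it.
Excluding 16 false varves: 58 − 16 = 42.
1906 − 42 = 1864 CE.

1864 CE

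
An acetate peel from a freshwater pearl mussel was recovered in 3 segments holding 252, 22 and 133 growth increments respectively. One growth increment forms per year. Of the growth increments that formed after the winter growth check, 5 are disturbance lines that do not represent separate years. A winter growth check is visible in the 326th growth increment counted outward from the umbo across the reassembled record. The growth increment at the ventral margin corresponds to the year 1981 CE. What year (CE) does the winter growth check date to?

Total growth increments = 252 + 22 + 133 = 407.
407 − 326 = 81 growth increments lie beyond the winter growth check toward the ventral margin.
Excluding 5 false growth increments: 81 − 5 = 76.
The growth increment at the ventral margin is 1981 CE, so the winter growth check dates to 1981 − 76 = 1905 CE.

1905 CE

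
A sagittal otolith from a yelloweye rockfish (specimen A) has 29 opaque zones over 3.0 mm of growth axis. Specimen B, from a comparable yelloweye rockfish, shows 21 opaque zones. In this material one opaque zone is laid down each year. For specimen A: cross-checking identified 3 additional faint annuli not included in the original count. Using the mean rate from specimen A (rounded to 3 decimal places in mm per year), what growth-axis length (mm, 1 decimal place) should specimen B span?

Specimen A: correcting the raw count gives 29 + 3 = 32 true opaque zones.
A: Mean rate = 3.0 mm / 32 years ≈ 0.094 mm per year.
B's length ≈ 0.094 × 21 = 2.0 mm.

2.0 mm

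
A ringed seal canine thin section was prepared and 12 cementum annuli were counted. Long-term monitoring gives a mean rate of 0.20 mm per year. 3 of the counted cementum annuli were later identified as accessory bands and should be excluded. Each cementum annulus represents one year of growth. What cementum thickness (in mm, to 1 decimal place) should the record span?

Adjusted count: 12 − 3 = 9 cementum annuli.
Predicted length = 0.20 mm/year × 9 years = 1.8 mm.

1.8 mm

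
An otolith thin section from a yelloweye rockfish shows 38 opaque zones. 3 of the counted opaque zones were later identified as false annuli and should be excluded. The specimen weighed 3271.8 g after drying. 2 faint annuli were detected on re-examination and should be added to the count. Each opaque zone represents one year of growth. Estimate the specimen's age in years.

37 years

True opaque zone count = 38 − 3 + 2 = 37.
One opaque zone per year makes the duration 37 years.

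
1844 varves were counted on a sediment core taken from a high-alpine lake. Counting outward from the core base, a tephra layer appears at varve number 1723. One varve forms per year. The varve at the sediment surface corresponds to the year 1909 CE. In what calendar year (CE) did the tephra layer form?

1788 CE

1844 − 1723 = 121 varves lie beyond the tephra layer toward the sediment surface.
1909 − 121 = 1788 CE.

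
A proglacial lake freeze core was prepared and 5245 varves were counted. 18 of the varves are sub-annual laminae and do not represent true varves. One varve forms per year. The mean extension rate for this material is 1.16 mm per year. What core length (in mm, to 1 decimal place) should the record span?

6063.3 mm

True varve count = 5245 − 18 = 5227.
Length ≈ 1.16 × 5227 = 6063.3 mm.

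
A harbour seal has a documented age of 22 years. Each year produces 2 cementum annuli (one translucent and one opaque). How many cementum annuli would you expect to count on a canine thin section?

44 cementum annuli

Expected cementum annuli: 22 × 2 = 44.
So 44 cementum annuli should be present.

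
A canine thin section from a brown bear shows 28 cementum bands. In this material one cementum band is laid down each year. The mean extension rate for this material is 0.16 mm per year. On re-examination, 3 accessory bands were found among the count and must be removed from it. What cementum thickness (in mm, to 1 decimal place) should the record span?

Adjusted count: 28 − 3 = 25 cementum bands.
25 years at 0.16 mm/year gives 0.16 × 25 = 4.0 mm.

4.0 mm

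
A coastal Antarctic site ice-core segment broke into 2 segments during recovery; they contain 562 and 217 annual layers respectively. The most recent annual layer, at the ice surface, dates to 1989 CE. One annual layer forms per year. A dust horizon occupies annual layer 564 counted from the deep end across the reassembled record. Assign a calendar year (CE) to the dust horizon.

1774 CE

Total annual layers = 562 + 217 = 779.
Between annual layer 564 and the ice surface there are 779 − 564 = 215 annual layers.
Counting back 215 years from 1989 CE places the dust horizon in 1989 − 215 = 1774 CE.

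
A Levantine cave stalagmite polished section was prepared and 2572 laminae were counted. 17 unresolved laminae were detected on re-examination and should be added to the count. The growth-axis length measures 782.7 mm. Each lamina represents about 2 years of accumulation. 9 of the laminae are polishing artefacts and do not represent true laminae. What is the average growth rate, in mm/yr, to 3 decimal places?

0.152 mm/yr

After corrections the count is 2572 − 9 + 17 = 2580 laminae.
At 2 years per lamina, 2580 × 2 = 5160 years.
Extension rate ≈ 782.7 / 5160 = 0.152 mm/yr.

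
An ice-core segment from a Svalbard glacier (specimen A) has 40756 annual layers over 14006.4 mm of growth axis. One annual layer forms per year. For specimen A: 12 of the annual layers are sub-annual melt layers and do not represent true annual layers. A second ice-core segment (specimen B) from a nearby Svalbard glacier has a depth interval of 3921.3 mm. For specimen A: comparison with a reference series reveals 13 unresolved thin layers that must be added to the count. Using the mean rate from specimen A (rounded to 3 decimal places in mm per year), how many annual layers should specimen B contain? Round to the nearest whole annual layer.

11399 annual layers

Specimen A: adjusted count: 40756 − 12 + 13 = 40757 annual layers.
A: 14006.4 mm over 40757 years gives 14006.4 / 40757 ≈ 0.344 mm/yr.
Specimen B: 3921.3 mm / 0.344 mm per year = 11399.13 years ≈ 11399 annual layers.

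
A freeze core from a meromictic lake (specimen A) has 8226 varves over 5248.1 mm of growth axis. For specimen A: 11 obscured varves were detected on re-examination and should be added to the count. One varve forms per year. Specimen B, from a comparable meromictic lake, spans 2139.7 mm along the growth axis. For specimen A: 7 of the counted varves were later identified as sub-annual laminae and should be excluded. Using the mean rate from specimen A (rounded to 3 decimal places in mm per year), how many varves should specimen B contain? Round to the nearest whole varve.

3354 varves

Specimen A: adjusted count: 8226 − 7 + 11 = 8230 varves.
A: Mean rate = 5248.1 mm / 8230 years ≈ 0.638 mm/year.
B spans 2139.7 / 0.638 = 3353.76 years ≈ 3354 varves.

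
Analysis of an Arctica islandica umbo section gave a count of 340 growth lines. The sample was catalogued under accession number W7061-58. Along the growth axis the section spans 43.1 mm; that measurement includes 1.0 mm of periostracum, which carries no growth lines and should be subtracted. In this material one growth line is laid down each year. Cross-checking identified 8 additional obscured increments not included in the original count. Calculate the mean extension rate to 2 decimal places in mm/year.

0.12 mm/year

After corrections the count is 340 + 8 = 348 growth lines.
The growth record spans 43.1 − 1.0 = 42.1 mm.
Mean rate = 42.1 mm / 348 years ≈ 0.12 mm/year.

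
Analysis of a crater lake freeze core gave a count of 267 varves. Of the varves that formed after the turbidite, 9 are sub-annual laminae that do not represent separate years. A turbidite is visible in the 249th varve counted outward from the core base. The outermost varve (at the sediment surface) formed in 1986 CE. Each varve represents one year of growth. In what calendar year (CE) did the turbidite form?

The turbidite sits at varve 249 from the core base, so 267 − 249 = 18 varves formed after it.
Removing the 9 false varves leaves 18 − 9 = 9 true varves beyond the turbidite.
Counting back 9 years from 1986 CE places the turbidite in 1986 − 9 = 1977 CE.

1977 CE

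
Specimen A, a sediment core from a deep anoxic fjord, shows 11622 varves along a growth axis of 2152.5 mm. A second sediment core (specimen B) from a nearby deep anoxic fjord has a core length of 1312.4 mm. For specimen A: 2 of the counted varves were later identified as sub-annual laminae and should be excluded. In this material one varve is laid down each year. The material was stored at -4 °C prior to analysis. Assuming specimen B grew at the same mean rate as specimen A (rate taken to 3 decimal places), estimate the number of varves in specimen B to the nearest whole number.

Specimen A: after corrections the count is 11622 − 2 = 11620 varves.
A: Extension rate ≈ 2152.5 / 11620 = 0.185 mm/yr.
B spans 1312.4 / 0.185 = 7094.05 years ≈ 7094 varves.

7094 varves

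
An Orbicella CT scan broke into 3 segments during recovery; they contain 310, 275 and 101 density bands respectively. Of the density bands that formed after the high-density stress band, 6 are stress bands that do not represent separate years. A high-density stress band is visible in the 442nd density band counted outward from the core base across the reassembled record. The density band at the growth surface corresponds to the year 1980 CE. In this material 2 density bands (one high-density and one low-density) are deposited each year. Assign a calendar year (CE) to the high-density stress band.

Total density bands = 310 + 275 + 101 = 686.
Between density band 442 and the growth surface there are 686 − 442 = 244 density bands.
244 − 6 false = 238 true density bands after the high-density stress band.
With 2 density bands per year, 238 / 2 = 119 years.
1980 − 119 = 1861 CE.

1861 CE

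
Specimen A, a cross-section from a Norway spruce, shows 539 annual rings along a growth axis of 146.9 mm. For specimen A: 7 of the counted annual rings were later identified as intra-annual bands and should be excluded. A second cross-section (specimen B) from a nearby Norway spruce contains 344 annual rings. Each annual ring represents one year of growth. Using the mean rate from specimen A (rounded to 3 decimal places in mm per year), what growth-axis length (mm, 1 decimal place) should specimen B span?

Specimen A: adjusted count: 539 − 7 = 532 annual rings.
A: Mean rate = 146.9 mm / 532 years ≈ 0.276 mm/yr.
Length of B = 0.276 × 344 = 94.9 mm.

94.9 mm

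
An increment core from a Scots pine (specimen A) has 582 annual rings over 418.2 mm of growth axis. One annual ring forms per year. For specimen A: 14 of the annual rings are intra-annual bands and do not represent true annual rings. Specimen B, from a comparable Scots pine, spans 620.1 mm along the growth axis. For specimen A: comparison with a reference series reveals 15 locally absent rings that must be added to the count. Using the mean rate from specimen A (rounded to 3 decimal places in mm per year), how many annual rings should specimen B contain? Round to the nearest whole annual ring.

865 annual rings

Specimen A: adjusted count: 582 − 14 + 15 = 583 annual rings.
A: 418.2 mm over 583 years gives 418.2 / 583 ≈ 0.717 mm per year.
For B, 620.1 / 0.717 = 864.85 years ≈ 865 annual rings.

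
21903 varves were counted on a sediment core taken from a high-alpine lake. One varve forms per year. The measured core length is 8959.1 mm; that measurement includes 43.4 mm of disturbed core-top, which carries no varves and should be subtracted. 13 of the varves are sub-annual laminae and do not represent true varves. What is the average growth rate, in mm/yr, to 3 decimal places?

0.407 mm/yr

Adjusted count: 21903 − 13 = 21890 varves.
Removing the 43.4 mm offcut leaves 8959.1 − 43.4 = 8915.7 mm.
Extension rate ≈ 8915.7 / 21890 = 0.407 mm/yr.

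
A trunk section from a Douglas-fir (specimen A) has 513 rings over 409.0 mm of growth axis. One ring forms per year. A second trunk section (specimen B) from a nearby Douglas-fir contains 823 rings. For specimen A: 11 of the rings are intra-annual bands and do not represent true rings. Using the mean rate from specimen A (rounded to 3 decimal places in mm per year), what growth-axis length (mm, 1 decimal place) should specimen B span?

Specimen A: after corrections the count is 513 − 11 = 502 rings.
A: Extension rate ≈ 409.0 / 502 = 0.815 mm per year.
For B, 0.815 mm/year × 823 years = 670.7 mm.

670.7 mm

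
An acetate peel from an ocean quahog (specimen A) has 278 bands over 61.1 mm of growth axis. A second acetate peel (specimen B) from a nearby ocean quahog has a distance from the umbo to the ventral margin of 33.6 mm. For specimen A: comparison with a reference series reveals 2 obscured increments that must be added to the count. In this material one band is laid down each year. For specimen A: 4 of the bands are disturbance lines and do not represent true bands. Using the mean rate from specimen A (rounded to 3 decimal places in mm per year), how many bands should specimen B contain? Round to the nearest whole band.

152 bands

Specimen A: after corrections the count is 278 − 4 + 2 = 276 bands.
A: 61.1 mm over 276 years gives 61.1 / 276 ≈ 0.221 mm/year.
B spans 33.6 / 0.221 = 152.04 years ≈ 152 bands.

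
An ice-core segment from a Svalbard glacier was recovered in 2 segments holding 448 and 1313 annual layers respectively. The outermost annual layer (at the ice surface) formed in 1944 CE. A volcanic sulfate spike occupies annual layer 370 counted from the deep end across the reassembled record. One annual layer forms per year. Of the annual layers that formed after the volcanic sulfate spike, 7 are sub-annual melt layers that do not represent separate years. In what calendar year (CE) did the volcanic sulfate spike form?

Total annual layers = 448 + 1313 = 1761.
The volcanic sulfate spike sits at annual layer 370 from the deep end, so 1761 − 370 = 1391 annual layers formed after it.
Removing the 7 false annual layers leaves 1391 − 7 = 1384 true annual layers beyond the volcanic sulfate spike.
The annual layer at the ice surface is 1944 CE, so the volcanic sulfate spike dates to 1944 − 1384 = 560 CE.

560 CE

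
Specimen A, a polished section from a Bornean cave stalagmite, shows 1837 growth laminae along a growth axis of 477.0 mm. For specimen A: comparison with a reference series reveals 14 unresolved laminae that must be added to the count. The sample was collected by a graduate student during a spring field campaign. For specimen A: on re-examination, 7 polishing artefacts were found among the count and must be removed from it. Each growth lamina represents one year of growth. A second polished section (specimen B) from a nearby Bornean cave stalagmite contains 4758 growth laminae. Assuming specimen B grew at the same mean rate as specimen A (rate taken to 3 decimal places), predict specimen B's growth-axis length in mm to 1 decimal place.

1232.3 mm

Specimen A: adjusted count: 1837 − 7 + 14 = 1844 growth laminae.
A: Extension rate ≈ 477.0 / 1844 = 0.259 mm/year.
For B, 0.259 mm/year × 4758 years = 1232.3 mm.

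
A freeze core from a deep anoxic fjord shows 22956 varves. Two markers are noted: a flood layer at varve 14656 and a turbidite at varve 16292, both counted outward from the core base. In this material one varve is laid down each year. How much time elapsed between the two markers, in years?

1636 years

The two markers are separated by 16292 − 14656 = 1636 varves.
At one varve per year, 1636 years elapsed between them.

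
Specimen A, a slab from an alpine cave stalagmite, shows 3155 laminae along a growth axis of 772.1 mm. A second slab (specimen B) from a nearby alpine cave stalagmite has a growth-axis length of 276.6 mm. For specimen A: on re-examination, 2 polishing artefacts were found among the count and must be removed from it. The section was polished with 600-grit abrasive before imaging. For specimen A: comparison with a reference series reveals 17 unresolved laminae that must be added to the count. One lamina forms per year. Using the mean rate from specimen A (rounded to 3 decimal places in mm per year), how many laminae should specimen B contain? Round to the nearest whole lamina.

1134 laminae

Specimen A: adjusted count: 3155 − 2 + 17 = 3170 laminae.
A: 772.1 mm over 3170 years gives 772.1 / 3170 ≈ 0.244 mm/year.
B spans 276.6 / 0.244 = 1133.61 years ≈ 1134 laminae.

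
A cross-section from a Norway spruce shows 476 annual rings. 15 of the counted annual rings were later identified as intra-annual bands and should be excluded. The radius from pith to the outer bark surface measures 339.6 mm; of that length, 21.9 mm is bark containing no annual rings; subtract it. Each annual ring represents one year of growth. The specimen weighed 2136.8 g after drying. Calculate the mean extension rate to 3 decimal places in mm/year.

Adjusted count: 476 − 15 = 461 annual rings.
Removing the 21.9 mm offcut leaves 339.6 − 21.9 = 317.7 mm.
317.7 mm over 461 years gives 317.7 / 461 ≈ 0.689 mm/year.

0.689 mm/year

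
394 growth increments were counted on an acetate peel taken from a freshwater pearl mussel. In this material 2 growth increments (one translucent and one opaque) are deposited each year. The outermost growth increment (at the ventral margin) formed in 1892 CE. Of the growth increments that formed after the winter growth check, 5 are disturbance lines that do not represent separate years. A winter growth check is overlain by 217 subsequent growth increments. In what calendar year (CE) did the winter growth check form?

217 growth increments formed after the winter growth check.
Removing the 5 false growth increments leaves 217 − 5 = 212 true growth increments beyond the winter growth check.
Dividing by 2 growth increments per year: 212 / 2 = 106 years.
The growth increment at the ventral margin is 1892 CE, so the winter growth check dates to 1892 − 106 = 1786 CE.

1786 CE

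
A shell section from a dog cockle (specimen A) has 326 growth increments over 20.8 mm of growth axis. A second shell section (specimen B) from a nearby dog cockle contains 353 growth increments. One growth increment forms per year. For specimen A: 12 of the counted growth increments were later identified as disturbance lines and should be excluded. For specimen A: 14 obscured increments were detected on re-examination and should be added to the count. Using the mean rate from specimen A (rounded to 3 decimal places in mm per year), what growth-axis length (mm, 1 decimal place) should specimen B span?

Specimen A: adjusted count: 326 − 12 + 14 = 328 growth increments.
A: Extension rate ≈ 20.8 / 328 = 0.063 mm/year.
For B, 0.063 mm/year × 353 years = 22.2 mm.

22.2 mm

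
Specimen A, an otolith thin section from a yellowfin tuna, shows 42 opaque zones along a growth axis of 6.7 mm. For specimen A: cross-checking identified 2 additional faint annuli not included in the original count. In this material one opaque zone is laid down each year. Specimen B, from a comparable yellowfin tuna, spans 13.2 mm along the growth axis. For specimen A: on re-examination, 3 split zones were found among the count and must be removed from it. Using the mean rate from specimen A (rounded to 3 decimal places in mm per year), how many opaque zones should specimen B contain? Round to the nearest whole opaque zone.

Specimen A: after corrections the count is 42 − 3 + 2 = 41 opaque zones.
A: Mean rate = 6.7 mm / 41 years ≈ 0.163 mm per year.
Specimen B: 13.2 mm / 0.163 mm per year = 80.98 years ≈ 81 opaque zones.

81 opaque zones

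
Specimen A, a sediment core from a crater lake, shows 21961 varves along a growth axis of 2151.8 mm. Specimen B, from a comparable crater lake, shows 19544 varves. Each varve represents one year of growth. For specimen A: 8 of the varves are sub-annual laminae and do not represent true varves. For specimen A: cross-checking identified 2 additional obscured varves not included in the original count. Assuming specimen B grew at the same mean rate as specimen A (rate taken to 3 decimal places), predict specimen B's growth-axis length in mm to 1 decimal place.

Specimen A: correcting the raw count gives 21961 − 8 + 2 = 21955 true varves.
A: Extension rate ≈ 2151.8 / 21955 = 0.098 mm per year.
For B, 0.098 mm/year × 19544 years = 1915.3 mm.

1915.3 mm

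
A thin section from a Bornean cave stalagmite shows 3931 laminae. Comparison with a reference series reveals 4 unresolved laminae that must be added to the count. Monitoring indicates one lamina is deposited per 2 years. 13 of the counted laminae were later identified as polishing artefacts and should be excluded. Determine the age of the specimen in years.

7844 yr

True lamina count = 3931 − 13 + 4 = 3922.
At 2 years per lamina, 3922 × 2 = 7844 years.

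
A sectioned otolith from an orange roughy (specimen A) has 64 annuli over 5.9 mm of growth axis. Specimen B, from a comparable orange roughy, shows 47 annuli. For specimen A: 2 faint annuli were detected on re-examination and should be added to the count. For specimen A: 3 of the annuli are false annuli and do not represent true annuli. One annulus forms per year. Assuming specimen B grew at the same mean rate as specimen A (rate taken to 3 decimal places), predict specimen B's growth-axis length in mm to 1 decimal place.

4.4 mm

Specimen A: after corrections the count is 64 − 3 + 2 = 63 annuli.
A: Mean rate = 5.9 mm / 63 years ≈ 0.094 mm/year.
For B, 0.094 mm/year × 47 years = 4.4 mm.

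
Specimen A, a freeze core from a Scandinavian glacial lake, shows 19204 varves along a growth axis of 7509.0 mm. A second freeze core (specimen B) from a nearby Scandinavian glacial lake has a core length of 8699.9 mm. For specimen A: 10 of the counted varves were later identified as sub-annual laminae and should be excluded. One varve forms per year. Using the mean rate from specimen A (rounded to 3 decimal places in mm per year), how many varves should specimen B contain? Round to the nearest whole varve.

22250 varves

Specimen A: adjusted count: 19204 − 10 = 19194 varves.
A: Extension rate ≈ 7509.0 / 19194 = 0.391 mm/year.
Specimen B: 8699.9 mm / 0.391 mm per year = 22250.38 years ≈ 22250 varves.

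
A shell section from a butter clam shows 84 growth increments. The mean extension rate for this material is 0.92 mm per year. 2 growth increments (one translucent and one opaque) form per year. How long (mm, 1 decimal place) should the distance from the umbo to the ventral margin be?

With 2 growth increments per year, 84 / 2 = 42 years.
Predicted length = 0.92 mm/year × 42 years = 38.6 mm.

38.6 mm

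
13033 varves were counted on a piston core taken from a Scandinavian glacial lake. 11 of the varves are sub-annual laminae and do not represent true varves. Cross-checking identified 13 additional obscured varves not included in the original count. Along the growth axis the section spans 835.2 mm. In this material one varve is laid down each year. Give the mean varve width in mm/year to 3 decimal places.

After corrections the count is 13033 − 11 + 13 = 13035 varves.
Mean rate = 835.2 mm / 13035 years ≈ 0.064 mm/year.

0.064 mm/year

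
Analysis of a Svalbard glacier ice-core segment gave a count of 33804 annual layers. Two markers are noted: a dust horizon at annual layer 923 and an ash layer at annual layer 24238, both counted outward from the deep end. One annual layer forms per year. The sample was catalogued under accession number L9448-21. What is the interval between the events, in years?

23315 years

The two markers are separated by 24238 − 923 = 23315 annual layers.
At one annual layer per year, 23315 years elapsed between them.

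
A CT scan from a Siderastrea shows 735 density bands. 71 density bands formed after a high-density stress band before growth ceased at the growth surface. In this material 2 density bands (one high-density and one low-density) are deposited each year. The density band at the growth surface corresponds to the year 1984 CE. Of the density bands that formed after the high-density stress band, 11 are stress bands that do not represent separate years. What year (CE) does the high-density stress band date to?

1954 CE

There are 71 density bands younger than the high-density stress band.
Removing the 11 false density bands leaves 71 − 11 = 60 true density bands beyond the high-density stress band.
60 density bands at 2 per year is 60 / 2 = 30 years.
Counting back 30 years from 1984 CE places the high-density stress band in 1984 − 30 = 1954 CE.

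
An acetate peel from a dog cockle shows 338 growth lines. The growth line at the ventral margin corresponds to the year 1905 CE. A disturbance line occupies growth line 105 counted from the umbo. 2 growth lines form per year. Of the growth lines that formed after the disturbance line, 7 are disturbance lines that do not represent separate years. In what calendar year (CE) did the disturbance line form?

Between growth line 105 and the ventral margin there are 338 − 105 = 233 growth lines.
233 − 7 false = 226 true growth lines after the disturbance line.
Dividing by 2 growth lines per year: 226 / 2 = 113 years.
The growth line at the ventral margin is 1905 CE, so the disturbance line dates to 1905 − 113 = 1792 CE.

1792 CE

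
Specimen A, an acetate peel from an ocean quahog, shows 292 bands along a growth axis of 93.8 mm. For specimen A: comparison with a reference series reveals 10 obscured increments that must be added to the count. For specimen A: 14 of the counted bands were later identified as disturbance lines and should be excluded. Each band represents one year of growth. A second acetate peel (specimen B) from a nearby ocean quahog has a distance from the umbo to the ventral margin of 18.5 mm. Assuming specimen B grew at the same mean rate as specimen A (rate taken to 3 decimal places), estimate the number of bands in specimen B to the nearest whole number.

57 bands

Specimen A: true band count = 292 − 14 + 10 = 288.
A: Extension rate ≈ 93.8 / 288 = 0.326 mm/yr.
B spans 18.5 / 0.326 = 56.75 years ≈ 57 bands.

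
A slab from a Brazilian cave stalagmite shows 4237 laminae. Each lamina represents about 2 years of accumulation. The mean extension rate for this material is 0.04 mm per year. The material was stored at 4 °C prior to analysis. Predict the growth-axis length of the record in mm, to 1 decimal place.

At 2 years per lamina, 4237 × 2 = 8474 years.
Predicted length = 0.04 mm/year × 8474 years = 339.0 mm.

339.0 mm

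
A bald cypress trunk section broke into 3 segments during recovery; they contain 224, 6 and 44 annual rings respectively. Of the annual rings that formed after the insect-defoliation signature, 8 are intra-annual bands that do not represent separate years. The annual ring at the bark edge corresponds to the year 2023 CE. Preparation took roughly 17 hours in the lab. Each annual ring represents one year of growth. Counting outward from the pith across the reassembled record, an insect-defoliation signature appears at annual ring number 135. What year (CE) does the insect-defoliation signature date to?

Total annual rings = 224 + 6 + 44 = 274.
274 − 135 = 139 annual rings lie beyond the insect-defoliation signature toward the bark edge.
Excluding 8 false annual rings: 139 − 8 = 131.
The annual ring at the bark edge is 2023 CE, so the insect-defoliation signature dates to 2023 − 131 = 1892 CE.

1892 CE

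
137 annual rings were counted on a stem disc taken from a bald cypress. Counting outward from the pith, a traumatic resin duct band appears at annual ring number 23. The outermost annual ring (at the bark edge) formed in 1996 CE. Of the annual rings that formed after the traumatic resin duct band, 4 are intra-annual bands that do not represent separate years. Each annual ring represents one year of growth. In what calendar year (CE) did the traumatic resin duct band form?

137 − 23 = 114 annual rings lie beyond the traumatic resin duct band toward the bark edge.
Removing the 4 false annual rings leaves 114 − 4 = 110 true annual rings beyond the traumatic resin duct band.
Counting back 110 years from 1996 CE places the traumatic resin duct band in 1996 − 110 = 1886 CE.

1886 CE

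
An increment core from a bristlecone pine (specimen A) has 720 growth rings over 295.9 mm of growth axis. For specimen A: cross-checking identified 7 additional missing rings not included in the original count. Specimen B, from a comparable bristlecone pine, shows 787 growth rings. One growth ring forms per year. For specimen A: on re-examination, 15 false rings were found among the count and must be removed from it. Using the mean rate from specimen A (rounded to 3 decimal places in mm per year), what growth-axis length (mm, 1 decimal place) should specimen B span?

Specimen A: true growth ring count = 720 − 15 + 7 = 712.
A: Mean rate = 295.9 mm / 712 years ≈ 0.416 mm/year.
For B, 0.416 mm/year × 787 years = 327.4 mm.

327.4 mm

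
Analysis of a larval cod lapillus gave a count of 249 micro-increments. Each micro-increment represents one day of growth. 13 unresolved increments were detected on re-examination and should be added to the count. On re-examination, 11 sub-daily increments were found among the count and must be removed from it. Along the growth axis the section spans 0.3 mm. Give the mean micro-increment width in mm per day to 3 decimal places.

0.001 mm per day

Correcting the raw count gives 249 − 11 + 13 = 251 true micro-increments.
Mean rate = 0.3 mm / 251 days ≈ 0.001 mm per day.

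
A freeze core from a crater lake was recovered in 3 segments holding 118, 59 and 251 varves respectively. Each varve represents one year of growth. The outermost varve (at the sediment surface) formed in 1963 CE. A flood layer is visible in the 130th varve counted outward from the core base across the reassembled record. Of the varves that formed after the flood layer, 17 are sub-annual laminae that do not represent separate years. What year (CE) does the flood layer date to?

1682 CE

Total varves = 118 + 59 + 251 = 428.
428 − 130 = 298 varves lie beyond the flood layer toward the sediment surface.
298 − 17 false = 281 true varves after the flood layer.
Counting back 281 years from 1963 CE places the flood layer in 1963 − 281 = 1682 CE.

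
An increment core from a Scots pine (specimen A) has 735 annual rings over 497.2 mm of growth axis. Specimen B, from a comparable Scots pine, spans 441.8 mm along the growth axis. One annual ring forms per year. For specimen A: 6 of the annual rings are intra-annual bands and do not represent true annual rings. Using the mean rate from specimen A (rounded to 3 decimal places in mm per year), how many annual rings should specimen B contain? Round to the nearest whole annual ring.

Specimen A: correcting the raw count gives 735 − 6 = 729 true annual rings.
A: Mean rate = 497.2 mm / 729 years ≈ 0.682 mm/yr.
Specimen B: 441.8 mm / 0.682 mm per year = 647.80 years ≈ 648 annual rings.

648 annual rings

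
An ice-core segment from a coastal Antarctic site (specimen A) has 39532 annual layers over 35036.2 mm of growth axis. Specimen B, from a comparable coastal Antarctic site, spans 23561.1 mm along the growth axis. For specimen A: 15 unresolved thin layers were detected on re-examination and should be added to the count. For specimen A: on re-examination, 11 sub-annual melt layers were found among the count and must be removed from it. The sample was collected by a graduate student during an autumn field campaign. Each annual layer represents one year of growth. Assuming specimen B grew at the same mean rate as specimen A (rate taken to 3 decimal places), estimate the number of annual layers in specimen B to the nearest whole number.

26593 annual layers

Specimen A: after corrections the count is 39532 − 11 + 15 = 39536 annual layers.
A: 35036.2 mm over 39536 years gives 35036.2 / 39536 ≈ 0.886 mm/yr.
Specimen B: 23561.1 mm / 0.886 mm per year = 26592.66 years ≈ 26593 annual layers.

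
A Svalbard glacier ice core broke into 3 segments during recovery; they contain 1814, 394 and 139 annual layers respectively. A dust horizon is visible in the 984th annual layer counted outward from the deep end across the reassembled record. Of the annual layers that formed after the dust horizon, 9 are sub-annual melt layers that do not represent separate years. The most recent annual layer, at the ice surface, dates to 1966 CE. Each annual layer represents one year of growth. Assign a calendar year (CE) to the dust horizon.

612 CE

Total annual layers = 1814 + 394 + 139 = 2347.
2347 − 984 = 1363 annual layers lie beyond the dust horizon toward the ice surface.
Removing the 9 false annual layers leaves 1363 − 9 = 1354 true annual layers beyond the dust horizon.
1966 − 1354 = 612 CE.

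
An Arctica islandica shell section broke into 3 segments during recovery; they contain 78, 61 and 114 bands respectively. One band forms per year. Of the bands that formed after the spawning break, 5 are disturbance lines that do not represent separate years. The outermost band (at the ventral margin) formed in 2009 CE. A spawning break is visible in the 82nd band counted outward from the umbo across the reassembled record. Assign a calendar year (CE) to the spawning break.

Total bands = 78 + 61 + 114 = 253.
Between band 82 and the ventral margin there are 253 − 82 = 171 bands.
171 − 5 false = 166 true bands after the spawning break.
2009 − 166 = 1843 CE.

1843 CE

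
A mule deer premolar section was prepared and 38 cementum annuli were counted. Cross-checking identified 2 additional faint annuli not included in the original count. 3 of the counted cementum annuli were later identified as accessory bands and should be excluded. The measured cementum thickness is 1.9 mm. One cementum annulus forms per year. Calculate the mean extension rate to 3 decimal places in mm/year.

Correcting the raw count gives 38 − 3 + 2 = 37 true cementum annuli.
Mean rate = 1.9 mm / 37 years ≈ 0.051 mm/year.

0.051 mm/year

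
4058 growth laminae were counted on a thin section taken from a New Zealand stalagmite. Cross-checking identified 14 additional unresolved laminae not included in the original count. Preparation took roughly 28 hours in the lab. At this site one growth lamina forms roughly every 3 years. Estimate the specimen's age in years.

After corrections the count is 4058 + 14 = 4072 growth laminae.
Multiplying by 3 years per growth lamina: 4072 × 3 = 12216 years.

12216 yr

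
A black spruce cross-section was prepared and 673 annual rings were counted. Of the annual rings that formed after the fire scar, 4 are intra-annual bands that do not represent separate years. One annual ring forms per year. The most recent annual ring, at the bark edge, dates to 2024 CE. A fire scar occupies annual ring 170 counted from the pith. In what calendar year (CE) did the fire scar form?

1525 CE

Between annual ring 170 and the bark edge there are 673 − 170 = 503 annual rings.
Removing the 4 false annual rings leaves 503 − 4 = 499 true annual rings beyond the fire scar.
2024 − 499 = 1525 CE.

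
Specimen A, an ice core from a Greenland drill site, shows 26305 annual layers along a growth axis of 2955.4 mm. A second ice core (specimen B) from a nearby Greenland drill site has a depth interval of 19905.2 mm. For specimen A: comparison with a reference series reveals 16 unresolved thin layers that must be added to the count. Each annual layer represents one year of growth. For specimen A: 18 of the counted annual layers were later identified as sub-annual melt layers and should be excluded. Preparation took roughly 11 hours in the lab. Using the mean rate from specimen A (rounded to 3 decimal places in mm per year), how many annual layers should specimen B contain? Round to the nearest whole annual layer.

Specimen A: true annual layer count = 26305 − 18 + 16 = 26303.
A: Mean rate = 2955.4 mm / 26303 years ≈ 0.112 mm/yr.
B spans 19905.2 / 0.112 = 177725.00 years ≈ 177725 annual layers.

177725 annual layers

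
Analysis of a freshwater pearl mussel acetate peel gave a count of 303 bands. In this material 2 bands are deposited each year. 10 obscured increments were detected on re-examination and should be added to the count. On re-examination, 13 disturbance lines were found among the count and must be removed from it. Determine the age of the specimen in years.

Adjusted count: 303 − 13 + 10 = 300 bands.
With 2 bands per year, 300 / 2 = 150 years.

150 years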